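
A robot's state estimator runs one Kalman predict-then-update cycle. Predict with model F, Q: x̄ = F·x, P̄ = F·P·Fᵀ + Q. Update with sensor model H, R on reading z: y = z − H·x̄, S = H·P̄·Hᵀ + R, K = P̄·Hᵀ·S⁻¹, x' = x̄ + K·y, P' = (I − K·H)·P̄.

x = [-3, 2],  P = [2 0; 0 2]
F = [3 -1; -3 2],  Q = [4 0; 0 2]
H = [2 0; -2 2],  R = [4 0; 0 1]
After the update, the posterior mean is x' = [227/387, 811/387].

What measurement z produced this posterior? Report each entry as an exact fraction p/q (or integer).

z = [2, 3]

x̄ = F·x = [-11, 13]
P̄ = F·P·Fᵀ + Q = [24 -22; -22 28]
S = H·P̄·Hᵀ + R = [100 -184; -184 385]
K = P̄·Hᵀ·S⁻¹ = [388/1161 -92/1161; 365/1161 476/1161]
x' − x̄ = [4484/387, -4220/387] = K·y
y = (KᵀK)⁻¹·Kᵀ·(x' − x̄) = [24, -45]
z = y + H·x̄ = [24, -45] + [-22, 48] = [2, 3]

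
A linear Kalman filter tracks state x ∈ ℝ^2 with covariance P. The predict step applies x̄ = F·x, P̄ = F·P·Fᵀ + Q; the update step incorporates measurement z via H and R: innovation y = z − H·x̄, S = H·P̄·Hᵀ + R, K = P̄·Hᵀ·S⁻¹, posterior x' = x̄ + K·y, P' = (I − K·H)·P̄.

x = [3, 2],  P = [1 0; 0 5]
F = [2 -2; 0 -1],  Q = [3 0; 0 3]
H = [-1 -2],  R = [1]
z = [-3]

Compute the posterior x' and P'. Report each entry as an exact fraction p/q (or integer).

x' = [87/20, -7/10]
P' = [491/100 -111/50; -111/50 31/25]

x̄ = F·x = [2, -2]
P̄ = F·P·Fᵀ + Q = [27 10; 10 8]
y = z − H·x̄ = [-5]
S = H·P̄·Hᵀ + R = [100]
K = P̄·Hᵀ·S⁻¹ = [-47/100; -13/50]
x' = x̄ + K·y = [87/20, -7/10]
P' = (I − K·H)·P̄ = [491/100 -111/50; -111/50 31/25]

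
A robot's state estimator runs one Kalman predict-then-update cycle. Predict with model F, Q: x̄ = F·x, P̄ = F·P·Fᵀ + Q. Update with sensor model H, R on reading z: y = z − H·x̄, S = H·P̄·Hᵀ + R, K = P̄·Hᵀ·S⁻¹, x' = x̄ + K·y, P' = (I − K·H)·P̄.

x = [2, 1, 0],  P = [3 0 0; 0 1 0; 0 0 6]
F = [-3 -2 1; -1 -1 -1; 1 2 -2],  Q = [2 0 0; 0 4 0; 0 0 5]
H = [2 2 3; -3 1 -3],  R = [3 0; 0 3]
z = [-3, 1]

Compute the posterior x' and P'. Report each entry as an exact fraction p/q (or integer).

x' = [-67291/11647, -29240/11647, 2784/613]
P' = [571341/23294 87261/11647 -13218/613; 87261/11647 33735/11647 -4095/613; -13218/613 -4095/613 11730/613]

x̄ = F·x = [-8, -3, 4]
P̄ = F·P·Fᵀ + Q = [39 5 -25; 5 14 7; -25 7 36]
y = z − H·x̄ = [7, -8]
S = H·P̄·Hᵀ + R = [363 -196; -196 170]
K = P̄·Hᵀ·S⁻¹ = [-2521/11647 -10883/23294; 2859/11647 1789/11647; 188/613 123/613]
x' = x̄ + K·y = [-67291/11647, -29240/11647, 2784/613]
P' = (I − K·H)·P̄ = [571341/23294 87261/11647 -13218/613; 87261/11647 33735/11647 -4095/613; -13218/613 -4095/613 11730/613]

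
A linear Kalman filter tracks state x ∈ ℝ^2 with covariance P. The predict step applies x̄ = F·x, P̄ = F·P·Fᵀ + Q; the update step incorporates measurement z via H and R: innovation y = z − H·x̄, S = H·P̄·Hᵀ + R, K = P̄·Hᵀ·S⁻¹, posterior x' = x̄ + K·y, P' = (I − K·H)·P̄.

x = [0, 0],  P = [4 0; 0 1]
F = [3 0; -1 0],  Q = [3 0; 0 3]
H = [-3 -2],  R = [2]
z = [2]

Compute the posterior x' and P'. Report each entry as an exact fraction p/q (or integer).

x' = [-62/79, 44/237]
P' = [198/79 -266/79; -266/79 1175/237]

x̄ = F·x = [0, 0]
P̄ = F·P·Fᵀ + Q = [39 -12; -12 7]
y = z − H·x̄ = [2]
S = H·P̄·Hᵀ + R = [237]
K = P̄·Hᵀ·S⁻¹ = [-31/79; 22/237]
x' = x̄ + K·y = [-62/79, 44/237]
P' = (I − K·H)·P̄ = [198/79 -266/79; -266/79 1175/237]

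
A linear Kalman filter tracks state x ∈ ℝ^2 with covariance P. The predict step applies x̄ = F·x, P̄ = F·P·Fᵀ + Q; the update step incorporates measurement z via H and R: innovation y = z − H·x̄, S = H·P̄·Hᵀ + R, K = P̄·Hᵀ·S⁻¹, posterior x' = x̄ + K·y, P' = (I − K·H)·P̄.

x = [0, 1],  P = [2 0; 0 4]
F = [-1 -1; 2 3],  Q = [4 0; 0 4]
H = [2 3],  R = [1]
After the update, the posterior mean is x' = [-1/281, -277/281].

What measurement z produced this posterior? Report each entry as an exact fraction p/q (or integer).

x̄ = F·x = [-1, 3]
P̄ = F·P·Fᵀ + Q = [10 -16; -16 48]
S = H·P̄·Hᵀ + R = [281]
K = P̄·Hᵀ·S⁻¹ = [-28/281; 112/281]
x' − x̄ = [280/281, -1120/281] = K·y
y = (KᵀK)⁻¹·Kᵀ·(x' − x̄) = [-10]
z = y + H·x̄ = [-10] + [7] = [-3]

z = [-3]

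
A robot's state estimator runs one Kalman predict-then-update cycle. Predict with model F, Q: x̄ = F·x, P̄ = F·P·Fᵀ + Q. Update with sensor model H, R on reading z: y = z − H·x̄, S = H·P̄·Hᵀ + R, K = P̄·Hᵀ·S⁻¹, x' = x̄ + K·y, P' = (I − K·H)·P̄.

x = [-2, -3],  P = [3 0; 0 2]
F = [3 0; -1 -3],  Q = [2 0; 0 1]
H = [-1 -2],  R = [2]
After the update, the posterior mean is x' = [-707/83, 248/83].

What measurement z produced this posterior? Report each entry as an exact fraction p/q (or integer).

x̄ = F·x = [-6, 11]
P̄ = F·P·Fᵀ + Q = [29 -9; -9 22]
S = H·P̄·Hᵀ + R = [83]
K = P̄·Hᵀ·S⁻¹ = [-11/83; -35/83]
x' − x̄ = [-209/83, -665/83] = K·y
y = (KᵀK)⁻¹·Kᵀ·(x' − x̄) = [19]
z = y + H·x̄ = [19] + [-16] = [3]

z = [3]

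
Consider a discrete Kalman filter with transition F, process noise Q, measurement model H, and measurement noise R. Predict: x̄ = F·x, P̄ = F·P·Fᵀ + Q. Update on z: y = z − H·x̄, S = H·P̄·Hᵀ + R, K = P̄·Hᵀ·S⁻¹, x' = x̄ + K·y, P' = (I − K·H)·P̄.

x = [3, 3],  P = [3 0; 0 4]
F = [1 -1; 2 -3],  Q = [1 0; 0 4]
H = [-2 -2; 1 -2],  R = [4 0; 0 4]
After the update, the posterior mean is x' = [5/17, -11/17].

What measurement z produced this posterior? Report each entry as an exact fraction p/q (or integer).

x̄ = F·x = [0, -3]
P̄ = F·P·Fᵀ + Q = [8 18; 18 52]
S = H·P̄·Hᵀ + R = [388 228; 228 148]
K = P̄·Hᵀ·S⁻¹ = [-41/170 31/170; -139/680 -181/680]
x' − x̄ = [5/17, 40/17] = K·y
y = (KᵀK)⁻¹·Kᵀ·(x' − x̄) = [-5, -5]
z = y + H·x̄ = [-5, -5] + [6, 6] = [1, 1]

z = [1, 1]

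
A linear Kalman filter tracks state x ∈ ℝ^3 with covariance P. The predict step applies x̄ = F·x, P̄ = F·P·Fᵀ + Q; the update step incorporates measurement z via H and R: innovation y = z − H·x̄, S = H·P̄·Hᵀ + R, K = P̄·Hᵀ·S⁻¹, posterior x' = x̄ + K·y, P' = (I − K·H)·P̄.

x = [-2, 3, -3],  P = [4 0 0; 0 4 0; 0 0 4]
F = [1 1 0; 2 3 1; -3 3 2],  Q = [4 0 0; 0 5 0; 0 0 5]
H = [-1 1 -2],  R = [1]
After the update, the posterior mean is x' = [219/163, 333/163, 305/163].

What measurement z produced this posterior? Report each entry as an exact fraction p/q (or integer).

x̄ = F·x = [1, 2, 9]
P̄ = F·P·Fᵀ + Q = [12 20 0; 20 61 20; 0 20 93]
S = H·P̄·Hᵀ + R = [326]
K = P̄·Hᵀ·S⁻¹ = [4/163; 1/326; -83/163]
x' − x̄ = [56/163, 7/163, -1162/163] = K·y
y = (KᵀK)⁻¹·Kᵀ·(x' − x̄) = [14]
z = y + H·x̄ = [14] + [-17] = [-3]

z = [-3]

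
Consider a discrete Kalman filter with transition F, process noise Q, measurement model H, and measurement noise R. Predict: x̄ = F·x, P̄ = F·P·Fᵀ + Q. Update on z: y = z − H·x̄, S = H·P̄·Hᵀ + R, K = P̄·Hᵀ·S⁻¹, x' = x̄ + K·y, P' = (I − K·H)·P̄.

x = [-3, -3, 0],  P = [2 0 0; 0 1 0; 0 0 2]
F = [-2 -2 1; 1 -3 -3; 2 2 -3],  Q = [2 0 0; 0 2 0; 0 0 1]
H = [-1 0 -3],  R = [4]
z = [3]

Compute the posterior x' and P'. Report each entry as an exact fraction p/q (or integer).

x̄ = F·x = [12, 6, -12]
P̄ = F·P·Fᵀ + Q = [16 -4 -18; -4 31 16; -18 16 31]
y = z − H·x̄ = [-21]
S = H·P̄·Hᵀ + R = [191]
K = P̄·Hᵀ·S⁻¹ = [38/191; -44/191; -75/191]
x' = x̄ + K·y = [1494/191, 2070/191, -717/191]
P' = (I − K·H)·P̄ = [1612/191 908/191 -588/191; 908/191 3985/191 -244/191; -588/191 -244/191 296/191]

x' = [1494/191, 2070/191, -717/191]
P' = [1612/191 908/191 -588/191; 908/191 3985/191 -244/191; -588/191 -244/191 296/191]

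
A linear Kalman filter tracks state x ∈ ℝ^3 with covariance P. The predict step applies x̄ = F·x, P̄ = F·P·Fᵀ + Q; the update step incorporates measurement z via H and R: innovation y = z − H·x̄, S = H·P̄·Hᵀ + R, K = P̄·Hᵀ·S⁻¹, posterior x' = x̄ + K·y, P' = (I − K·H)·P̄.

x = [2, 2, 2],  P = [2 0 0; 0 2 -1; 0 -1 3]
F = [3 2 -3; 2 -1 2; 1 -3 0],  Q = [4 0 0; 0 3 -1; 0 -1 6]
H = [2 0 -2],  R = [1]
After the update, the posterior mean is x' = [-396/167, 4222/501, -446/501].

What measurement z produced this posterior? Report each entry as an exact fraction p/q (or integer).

z = [-3]

x̄ = F·x = [4, 6, -4]
P̄ = F·P·Fᵀ + Q = [69 -17 -15; -17 29 15; -15 15 26]
S = H·P̄·Hᵀ + R = [501]
K = P̄·Hᵀ·S⁻¹ = [56/167; -64/501; -82/501]
x' − x̄ = [-1064/167, 1216/501, 1558/501] = K·y
y = (KᵀK)⁻¹·Kᵀ·(x' − x̄) = [-19]
z = y + H·x̄ = [-19] + [16] = [-3]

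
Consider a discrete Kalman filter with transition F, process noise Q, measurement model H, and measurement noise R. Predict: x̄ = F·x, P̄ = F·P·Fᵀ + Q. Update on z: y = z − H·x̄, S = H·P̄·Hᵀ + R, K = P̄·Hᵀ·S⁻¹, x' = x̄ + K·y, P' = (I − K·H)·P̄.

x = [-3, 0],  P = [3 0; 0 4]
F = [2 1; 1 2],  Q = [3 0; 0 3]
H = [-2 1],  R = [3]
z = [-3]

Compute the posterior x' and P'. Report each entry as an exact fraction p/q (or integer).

x' = [2/5, -7/5]
P' = [31/5 54/5; 54/5 106/5]

x̄ = F·x = [-6, -3]
P̄ = F·P·Fᵀ + Q = [19 14; 14 22]
y = z − H·x̄ = [-12]
S = H·P̄·Hᵀ + R = [45]
K = P̄·Hᵀ·S⁻¹ = [-8/15; -2/15]
x' = x̄ + K·y = [2/5, -7/5]
P' = (I − K·H)·P̄ = [31/5 54/5; 54/5 106/5]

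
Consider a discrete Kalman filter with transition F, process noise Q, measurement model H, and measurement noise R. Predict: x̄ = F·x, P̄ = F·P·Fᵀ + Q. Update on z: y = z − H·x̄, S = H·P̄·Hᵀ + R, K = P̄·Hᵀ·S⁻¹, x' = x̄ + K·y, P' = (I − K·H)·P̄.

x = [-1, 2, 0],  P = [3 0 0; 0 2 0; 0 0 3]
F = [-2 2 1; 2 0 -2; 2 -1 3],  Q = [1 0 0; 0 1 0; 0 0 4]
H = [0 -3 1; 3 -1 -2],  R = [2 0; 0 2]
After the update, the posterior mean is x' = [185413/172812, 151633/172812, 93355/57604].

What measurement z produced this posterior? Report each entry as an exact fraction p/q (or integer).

x̄ = F·x = [6, -2, -4]
P̄ = F·P·Fᵀ + Q = [24 -18 -7; -18 25 -6; -7 -6 45]
S = H·P̄·Hᵀ + R = [308 96; 96 591]
K = P̄·Hᵀ·S⁻¹ = [5931/57604 6880/43203; -13813/57604 -3215/43203; 15771/57604 -3199/14401]
x' − x̄ = [-851459/172812, 497257/172812, 323771/57604] = K·y
y = (KᵀK)⁻¹·Kᵀ·(x' − x̄) = [-3, -29]
z = y + H·x̄ = [-3, -29] + [2, 28] = [-1, -1]

z = [-1, -1]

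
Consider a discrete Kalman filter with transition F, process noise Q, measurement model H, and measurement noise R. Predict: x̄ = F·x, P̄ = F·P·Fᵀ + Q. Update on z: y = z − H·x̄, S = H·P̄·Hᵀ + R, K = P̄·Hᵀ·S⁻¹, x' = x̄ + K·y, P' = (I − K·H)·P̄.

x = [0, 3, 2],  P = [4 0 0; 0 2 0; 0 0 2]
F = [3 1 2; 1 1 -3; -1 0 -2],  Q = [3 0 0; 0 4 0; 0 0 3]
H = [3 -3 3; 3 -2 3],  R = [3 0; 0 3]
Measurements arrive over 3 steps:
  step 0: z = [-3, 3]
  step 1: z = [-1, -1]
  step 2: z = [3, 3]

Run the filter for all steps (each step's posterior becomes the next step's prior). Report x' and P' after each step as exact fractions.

step 0: x' = [11026/2215, 2049/443, -491/443], P' = [27633/2215 1506/443 -4176/443; 1506/443 2076/443 216/443; -4176/443 216/443 4327/443]
step 1: x' = [81721573/25209721, 25090676/25209721, -67747862/25209721], P' = [297791057/25209721 104109183/25209721 -205754852/25209721; 104109183/25209721 143162760/25209721 14885325/25209721; -205754852/25209721 14885325/25209721 216793469/25209721]
step 2: x' = [149351988115/96693816447, 13449111395/32231272149, -19570843967/96693816447], P' = [3594507228950/290081449341 412279916596/96693816447 -2500477974304/290081449341; 412279916596/96693816447 183278781350/32231272149 44952674464/96693816447; -2500477974304/290081449341 44952674464/96693816447 2595133064096/290081449341]

step 0: x̄ = F·x = [7, -3, -4]
step 0: P̄ = F·P·Fᵀ + Q = [49 2 -20; 2 28 8; -20 8 15]
step 0: y = z − H·x̄ = [-21, -12]
step 0: S = H·P̄·Hᵀ + R = [291 234; 234 211]
step 0: K = P̄·Hᵀ·S⁻¹ = [-777/2215 1733/2215; -354/443 338/443; -65/443 7/443]
step 0: x' = x̄ + K·y = [11026/2215, 2049/443, -491/443]
step 0: P' = (I − K·H)·P̄ = [27633/2215 1506/443 -4176/443; 1506/443 2076/443 216/443; -4176/443 216/443 4327/443]
step 1: x̄ = F·x = [38413/2215, 28636/2215, -6116/2215]
step 1: P̄ = F·P·Fᵀ + Q = [151202/2215 138669/2215 -12089/2215; 138669/2215 375448/2215 71607/2215; -12089/2215 71607/2215 37298/2215]
step 1: y = z − H·x̄ = [-13198/2215, -41834/2215]
step 1: S = H·P̄·Hᵀ + R = [1079607/2215 577446/2215; 577446/2215 464023/2215]
step 1: K = P̄·Hᵀ·S⁻¹ = [-12072978/25209721 22630083/25209721; -24168252/25209721 23552668/25209721; -3846708/25209721 1115067/25209721]
step 1: x' = x̄ + K·y = [81721573/25209721, 25090676/25209721, -67747862/25209721]
step 1: P' = (I − K·H)·P̄ = [297791057/25209721 104109183/25209721 -205754852/25209721; 104109183/25209721 143162760/25209721 14885325/25209721; -205754852/25209721 14885325/25209721 216793469/25209721]
step 2: x̄ = F·x = [134759671/25209721, 310055835/25209721, 53774151/25209721]
step 2: P̄ = F·P·Fᵀ + Q = [1981223486/25209721 1577610488/25209721 -248388064/25209721; 1577610488/25209721 3846369450/25209721 663335072/25209721; -248388064/25209721 663335072/25209721 417574688/25209721]
step 2: y = z − H·x̄ = [440195202/25209721, 130139367/25209721]
step 2: S = H·P̄·Hᵀ + R = [11474132547/25209721 6582231714/25209721; 6582231714/25209721 5687958657/25209721]
step 2: K = P̄·Hᵀ·S⁻¹ = [-142810495142/290081449341 269469421454/290081449341; -92603752990/96693816447 90675028360/96693816447; -40202933600/290081449341 4749740864/290081449341]
step 2: x' = x̄ + K·y = [149351988115/96693816447, 13449111395/32231272149, -19570843967/96693816447]
step 2: P' = (I − K·H)·P̄ = [3594507228950/290081449341 412279916596/96693816447 -2500477974304/290081449341; 412279916596/96693816447 183278781350/32231272149 44952674464/96693816447; -2500477974304/290081449341 44952674464/96693816447 2595133064096/290081449341]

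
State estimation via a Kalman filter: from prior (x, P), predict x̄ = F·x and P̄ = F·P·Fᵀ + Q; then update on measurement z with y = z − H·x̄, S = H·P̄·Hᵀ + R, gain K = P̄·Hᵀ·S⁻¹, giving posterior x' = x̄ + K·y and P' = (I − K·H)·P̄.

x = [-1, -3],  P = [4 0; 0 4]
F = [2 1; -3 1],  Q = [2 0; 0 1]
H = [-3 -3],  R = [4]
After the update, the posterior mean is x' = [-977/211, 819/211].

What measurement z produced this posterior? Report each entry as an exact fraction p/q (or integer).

x̄ = F·x = [-5, 0]
P̄ = F·P·Fᵀ + Q = [22 -20; -20 41]
S = H·P̄·Hᵀ + R = [211]
K = P̄·Hᵀ·S⁻¹ = [-6/211; -63/211]
x' − x̄ = [78/211, 819/211] = K·y
y = (KᵀK)⁻¹·Kᵀ·(x' − x̄) = [-13]
z = y + H·x̄ = [-13] + [15] = [2]

z = [2]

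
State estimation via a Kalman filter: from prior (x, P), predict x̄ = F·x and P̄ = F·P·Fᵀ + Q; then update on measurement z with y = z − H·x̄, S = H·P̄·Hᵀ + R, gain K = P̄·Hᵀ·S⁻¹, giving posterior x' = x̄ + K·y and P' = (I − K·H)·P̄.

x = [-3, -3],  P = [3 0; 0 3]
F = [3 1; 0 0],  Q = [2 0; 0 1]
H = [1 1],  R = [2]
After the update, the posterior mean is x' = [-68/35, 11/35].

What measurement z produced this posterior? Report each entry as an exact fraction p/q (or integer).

z = [-1]

x̄ = F·x = [-12, 0]
P̄ = F·P·Fᵀ + Q = [32 0; 0 1]
S = H·P̄·Hᵀ + R = [35]
K = P̄·Hᵀ·S⁻¹ = [32/35; 1/35]
x' − x̄ = [352/35, 11/35] = K·y
y = (KᵀK)⁻¹·Kᵀ·(x' − x̄) = [11]
z = y + H·x̄ = [11] + [-12] = [-1]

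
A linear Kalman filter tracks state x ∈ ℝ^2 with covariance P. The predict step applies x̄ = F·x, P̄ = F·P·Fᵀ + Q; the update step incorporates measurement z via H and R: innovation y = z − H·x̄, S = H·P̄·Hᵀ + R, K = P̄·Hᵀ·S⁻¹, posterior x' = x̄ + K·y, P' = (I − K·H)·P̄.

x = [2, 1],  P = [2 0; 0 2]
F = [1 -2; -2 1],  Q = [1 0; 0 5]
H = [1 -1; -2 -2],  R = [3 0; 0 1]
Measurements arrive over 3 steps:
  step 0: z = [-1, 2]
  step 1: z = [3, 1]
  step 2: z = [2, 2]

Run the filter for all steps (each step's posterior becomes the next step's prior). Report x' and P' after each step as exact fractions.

step 0: x̄ = F·x = [0, -3]
step 0: P̄ = F·P·Fᵀ + Q = [11 -8; -8 15]
step 0: y = z − H·x̄ = [-4, -4]
step 0: S = H·P̄·Hᵀ + R = [45 8; 8 41]
step 0: K = P̄·Hᵀ·S⁻¹ = [827/1781 -422/1781; -831/1781 -446/1781]
step 0: x' = x̄ + K·y = [-1620/1781, -235/1781]
step 0: P' = (I − K·H)·P̄ = [1346/1781 -1135/1781; -1135/1781 1358/1781]
step 1: x̄ = F·x = [-1150/1781, 3005/1781]
step 1: P̄ = F·P·Fᵀ + Q = [13099/1781 -11083/1781; -11083/1781 20187/1781]
step 1: y = z − H·x̄ = [9498/1781, 5491/1781]
step 1: S = H·P̄·Hᵀ + R = [60795/1781 14176/1781; 14176/1781 46261/1781]
step 1: K = P̄·Hᵀ·S⁻¹ = [660214/1466299 -330112/1466299; -667302/1466299 -372640/1466299]
step 1: x' = x̄ + K·y = [1556330/1466299, -2233561/1466299]
step 1: P' = (I − K·H)·P̄ = [1072849/1466299 -907793/1466299; -907793/1466299 1094113/1466299]
step 2: x̄ = F·x = [6023452/1466299, -5346221/1466299]
step 2: P̄ = F·P·Fᵀ + Q = [10546772/1466299 -8872889/1466299; -8872889/1466299 16348176/1466299]
step 2: y = z − H·x̄ = [-8437075/1466299, 4287060/1466299]
step 2: S = H·P̄·Hᵀ + R = [49039623/1466299 11602808/1466299; 11602808/1466299 38062979/1466299]
step 2: K = P̄·Hᵀ·S⁻¹ = [530596853/1181184047 -265631894/1181184047; -536398257/1181184047 -300440318/1181184047]
step 2: x' = x̄ + K·y = [1022533671/1181184047, -2098647208/1181184047]
step 2: P' = (I − K·H)·P̄ = [862303253/1181184047 -729487306/1181184047; -729487306/1181184047 879707465/1181184047]

step 0: x' = [-1620/1781, -235/1781], P' = [1346/1781 -1135/1781; -1135/1781 1358/1781]
step 1: x' = [1556330/1466299, -2233561/1466299], P' = [1072849/1466299 -907793/1466299; -907793/1466299 1094113/1466299]
step 2: x' = [1022533671/1181184047, -2098647208/1181184047], P' = [862303253/1181184047 -729487306/1181184047; -729487306/1181184047 879707465/1181184047]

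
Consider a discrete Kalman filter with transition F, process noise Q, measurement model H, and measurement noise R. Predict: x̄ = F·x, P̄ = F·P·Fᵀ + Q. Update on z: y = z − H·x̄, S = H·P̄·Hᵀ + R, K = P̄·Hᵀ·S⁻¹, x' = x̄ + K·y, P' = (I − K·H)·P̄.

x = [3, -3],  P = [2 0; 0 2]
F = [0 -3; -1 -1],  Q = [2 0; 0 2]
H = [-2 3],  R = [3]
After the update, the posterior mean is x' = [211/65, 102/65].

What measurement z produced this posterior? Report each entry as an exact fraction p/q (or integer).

z = [-1]

x̄ = F·x = [9, 0]
P̄ = F·P·Fᵀ + Q = [20 6; 6 6]
S = H·P̄·Hᵀ + R = [65]
K = P̄·Hᵀ·S⁻¹ = [-22/65; 6/65]
x' − x̄ = [-374/65, 102/65] = K·y
y = (KᵀK)⁻¹·Kᵀ·(x' − x̄) = [17]
z = y + H·x̄ = [17] + [-18] = [-1]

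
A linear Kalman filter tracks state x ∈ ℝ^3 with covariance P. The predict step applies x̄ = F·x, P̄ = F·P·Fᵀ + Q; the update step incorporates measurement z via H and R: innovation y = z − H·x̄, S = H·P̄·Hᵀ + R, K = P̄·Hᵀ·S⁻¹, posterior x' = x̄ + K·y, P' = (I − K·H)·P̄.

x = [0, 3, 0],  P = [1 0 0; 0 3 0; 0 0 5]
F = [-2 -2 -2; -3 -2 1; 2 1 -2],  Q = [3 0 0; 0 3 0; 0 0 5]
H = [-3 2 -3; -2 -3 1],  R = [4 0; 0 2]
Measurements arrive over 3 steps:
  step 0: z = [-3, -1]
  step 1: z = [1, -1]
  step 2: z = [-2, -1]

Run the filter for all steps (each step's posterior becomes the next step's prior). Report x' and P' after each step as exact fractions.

step 0: x̄ = F·x = [-6, -6, 3]
step 0: P̄ = F·P·Fᵀ + Q = [39 8 10; 8 29 -22; 10 -22 32]
step 0: y = z − H·x̄ = [0, -34]
step 0: S = H·P̄·Hᵀ + R = [1107 -208; -208 639]
step 0: K = P̄·Hᵀ·S⁻¹ = [-102845/664109 -129092/664109; 37900/664109 -117575/664109; -92406/664109 50986/664109]
step 0: x' = x̄ + K·y = [404474/664109, 12896/664109, 258803/664109]
step 0: P' = (I − K·H)·P̄ = [551092/664109 -539128/664109 -773384/664109; -539128/664109 772286/664109 1003452/664109; -773384/664109 1003452/664109 1565560/664109]
step 1: x̄ = F·x = [-1352346/664109, -980411/664109, 304238/664109]
step 1: P̄ = F·P·Fᵀ + Q = [11075599/664109 -3213336/664109 7754972/664109; -3213336/664109 5763819/664109 -5378160/664109; 7754972/664109 -5378160/664109 12576191/664109]
step 1: y = z − H·x̄ = [-519393/664109, -6614272/664109]
step 1: S = H·P̄·Hᵀ + R = [481265270/664109 -57819417/664109; -57819417/664109 72770216/664109]
step 1: K = P̄·Hᵀ·S⁻¹ = [-7308418074/47701044059 -8924599545/47701044059; 2673245139/47701044059 -8523266712/47701044059; -6712739565/47701044059 3319514293/47701044059]
step 1: x' = x̄ + K·y = [-2533689588/47701044059, 12377653732/47701044059, -5958585501/47701044059]
step 1: P' = (I − K·H)·P̄ = [39205059349/47701044059 -38580609225/47701044059 -55180908067/47701044059; -38580609225/47701044059 55381728963/47701044059 71937435015/47701044059; -55180908067/47701044059 71937435015/47701044059 112089517497/47701044059]
step 2: x̄ = F·x = [-7770757286/47701044059, -23112824201/47701044059, 19227445558/47701044059]
step 2: P̄ = F·P·Fᵀ + Q = [795215697197/47701044059 -230076617536/47701044059 556132900046/47701044059; -230076617536/47701044059 409933497309/47701044059 -381868673900/47701044059; 556132900046/47701044059 -381868673900/47701044059 898440344218/47701044059]
step 2: y = z − H·x̄ = [-14806374900/47701044059, -151808476792/47701044059]
step 2: S = H·P̄·Hᵀ + R = [34427178236267/47701044059 -4066167633768/47701044059; -4066167633768/47701044059 5169867729689/47701044059]
step 2: K = P̄·Hᵀ·S⁻¹ = [-518580948003851/3384626935258121 -633126654261572/3384626935258121; 189668296213986/3384626935258121 -604701882495363/3384626935258121; -476289342633280/3384626935258121 235413622776354/3384626935258121]
step 2: x' = x̄ + K·y = [1624517535058802/3384626935258121, 225619473665725/3384626935258121, 762919678758850/3384626935258121]
step 2: P' = (I − K·H)·P̄ = [2781738469523134/3384626935258121 -2737508929731910/3384626935258121 -3915303158672606/3384626935258121; -2737508929731910/3384626935258121 3929588353957632/3384626935258121 5104343437418350/3384626935258121; -3915303158672606/3384626935258121 5104343437418350/3384626935258121 7953251240462546/3384626935258121]

step 0: x' = [404474/664109, 12896/664109, 258803/664109], P' = [551092/664109 -539128/664109 -773384/664109; -539128/664109 772286/664109 1003452/664109; -773384/664109 1003452/664109 1565560/664109]
step 1: x' = [-2533689588/47701044059, 12377653732/47701044059, -5958585501/47701044059], P' = [39205059349/47701044059 -38580609225/47701044059 -55180908067/47701044059; -38580609225/47701044059 55381728963/47701044059 71937435015/47701044059; -55180908067/47701044059 71937435015/47701044059 112089517497/47701044059]
step 2: x' = [1624517535058802/3384626935258121, 225619473665725/3384626935258121, 762919678758850/3384626935258121], P' = [2781738469523134/3384626935258121 -2737508929731910/3384626935258121 -3915303158672606/3384626935258121; -2737508929731910/3384626935258121 3929588353957632/3384626935258121 5104343437418350/3384626935258121; -3915303158672606/3384626935258121 5104343437418350/3384626935258121 7953251240462546/3384626935258121]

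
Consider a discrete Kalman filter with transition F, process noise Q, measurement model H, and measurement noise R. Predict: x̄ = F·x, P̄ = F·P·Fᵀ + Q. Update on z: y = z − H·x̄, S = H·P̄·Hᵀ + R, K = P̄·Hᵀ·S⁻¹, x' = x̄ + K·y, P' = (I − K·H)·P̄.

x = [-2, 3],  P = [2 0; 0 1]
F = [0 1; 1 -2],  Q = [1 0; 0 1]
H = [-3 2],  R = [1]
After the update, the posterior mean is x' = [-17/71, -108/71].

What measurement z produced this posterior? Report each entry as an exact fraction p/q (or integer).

x̄ = F·x = [3, -8]
P̄ = F·P·Fᵀ + Q = [2 -2; -2 7]
S = H·P̄·Hᵀ + R = [71]
K = P̄·Hᵀ·S⁻¹ = [-10/71; 20/71]
x' − x̄ = [-230/71, 460/71] = K·y
y = (KᵀK)⁻¹·Kᵀ·(x' − x̄) = [23]
z = y + H·x̄ = [23] + [-25] = [-2]

z = [-2]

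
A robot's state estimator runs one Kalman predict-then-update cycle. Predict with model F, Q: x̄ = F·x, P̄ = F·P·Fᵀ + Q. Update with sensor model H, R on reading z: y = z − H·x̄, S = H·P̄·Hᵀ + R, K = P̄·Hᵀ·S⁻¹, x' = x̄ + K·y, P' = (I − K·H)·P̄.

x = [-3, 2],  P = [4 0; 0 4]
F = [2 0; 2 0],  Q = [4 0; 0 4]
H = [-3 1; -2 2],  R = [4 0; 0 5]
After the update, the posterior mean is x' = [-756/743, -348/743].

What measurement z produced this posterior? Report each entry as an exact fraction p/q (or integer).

z = [2, 2]

x̄ = F·x = [-6, -6]
P̄ = F·P·Fᵀ + Q = [20 16; 16 20]
S = H·P̄·Hᵀ + R = [108 32; 32 37]
K = P̄·Hᵀ·S⁻¹ = [-343/743 136/743; -323/743 440/743]
x' − x̄ = [3702/743, 4110/743] = K·y
y = (KᵀK)⁻¹·Kᵀ·(x' − x̄) = [-10, 2]
z = y + H·x̄ = [-10, 2] + [12, 0] = [2, 2]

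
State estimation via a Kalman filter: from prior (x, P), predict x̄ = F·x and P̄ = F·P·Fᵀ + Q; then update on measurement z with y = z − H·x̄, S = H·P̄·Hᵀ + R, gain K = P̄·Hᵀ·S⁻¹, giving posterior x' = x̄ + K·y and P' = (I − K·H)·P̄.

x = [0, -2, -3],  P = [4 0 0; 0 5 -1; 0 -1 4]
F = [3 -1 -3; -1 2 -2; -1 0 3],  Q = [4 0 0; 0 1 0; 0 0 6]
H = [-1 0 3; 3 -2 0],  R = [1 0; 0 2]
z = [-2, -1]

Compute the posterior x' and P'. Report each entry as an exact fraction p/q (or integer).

x̄ = F·x = [11, 2, -9]
P̄ = F·P·Fᵀ + Q = [75 6 -45; 6 49 -26; -45 -26 46]
y = z − H·x̄ = [36, -30]
S = H·P̄·Hᵀ + R = [760 -462; -462 801]
K = P̄·Hᵀ·S⁻¹ = [-1939/10981 5405/32943; -8687/32943 -24902/98829; 36079/131772 10733/197658]
x' = x̄ + K·y = [-3063/10981, 2174/32943, -25441/32943]
P' = (I − K·H)·P̄ = [32630/10981 141430/32943 30691/32943; 141430/32943 661337/98829 132743/98829; 30691/32943 132743/98829 158843/395316]

x' = [-3063/10981, 2174/32943, -25441/32943]
P' = [32630/10981 141430/32943 30691/32943; 141430/32943 661337/98829 132743/98829; 30691/32943 132743/98829 158843/395316]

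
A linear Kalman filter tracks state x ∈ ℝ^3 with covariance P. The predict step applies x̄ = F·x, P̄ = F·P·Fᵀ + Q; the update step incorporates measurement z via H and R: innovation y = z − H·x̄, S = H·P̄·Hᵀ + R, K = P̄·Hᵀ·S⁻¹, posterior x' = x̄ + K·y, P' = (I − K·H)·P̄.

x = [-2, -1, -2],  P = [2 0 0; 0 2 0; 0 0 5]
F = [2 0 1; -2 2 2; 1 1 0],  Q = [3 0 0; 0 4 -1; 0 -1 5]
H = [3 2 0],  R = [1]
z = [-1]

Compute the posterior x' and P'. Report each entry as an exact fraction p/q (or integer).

x' = [-126/47, 164/47, -111/47]
P' = [2560/329 -3814/329 796/329; -3814/329 5764/329 -1189/329; 796/329 -1189/329 2861/329]

x̄ = F·x = [-6, -2, -3]
P̄ = F·P·Fᵀ + Q = [16 2 4; 2 40 -1; 4 -1 9]
y = z − H·x̄ = [21]
S = H·P̄·Hᵀ + R = [329]
K = P̄·Hᵀ·S⁻¹ = [52/329; 86/329; 10/329]
x' = x̄ + K·y = [-126/47, 164/47, -111/47]
P' = (I − K·H)·P̄ = [2560/329 -3814/329 796/329; -3814/329 5764/329 -1189/329; 796/329 -1189/329 2861/329]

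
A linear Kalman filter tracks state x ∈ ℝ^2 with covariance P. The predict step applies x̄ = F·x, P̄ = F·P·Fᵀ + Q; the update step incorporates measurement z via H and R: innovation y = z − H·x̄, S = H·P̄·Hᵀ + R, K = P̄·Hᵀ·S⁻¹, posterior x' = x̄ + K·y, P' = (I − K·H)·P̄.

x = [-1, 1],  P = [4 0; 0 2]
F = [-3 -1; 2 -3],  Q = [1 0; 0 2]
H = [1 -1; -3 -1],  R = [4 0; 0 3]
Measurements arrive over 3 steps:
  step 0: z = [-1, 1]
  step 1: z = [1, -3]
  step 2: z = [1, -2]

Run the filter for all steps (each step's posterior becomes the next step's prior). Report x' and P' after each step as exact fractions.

step 0: x̄ = F·x = [2, -5]
step 0: P̄ = F·P·Fᵀ + Q = [39 -18; -18 36]
step 0: y = z − H·x̄ = [-8, 2]
step 0: S = H·P̄·Hᵀ + R = [115 -117; -117 282]
step 0: K = P̄·Hᵀ·S⁻¹ = [1497/6247 -1572/6247; -4374/6247 -1416/6247]
step 0: x' = x̄ + K·y = [-2626/6247, 925/6247]
step 0: P' = (I − K·H)·P̄ = [2676/6247 -3312/6247; -3312/6247 14184/6247]
step 1: x̄ = F·x = [6953/6247, -8027/6247]
step 1: P̄ = F·P·Fᵀ + Q = [24643/6247 3312/6247; 3312/6247 190598/6247]
step 1: y = z − H·x̄ = [-8733/6247, -5909/6247]
step 1: S = H·P̄·Hᵀ + R = [233605/6247 123293/6247; 123293/6247 450998/6247]
step 1: K = P̄·Hᵀ·S⁻¹ = [3064433/14431603 -3309404/14431603; -9563178/14431603 -3802576/14431603]
step 1: x' = x̄ + K·y = [14908998/14431603, -1578009/14431603]
step 1: P' = (I − K·H)·P̄ = [5546486/14431603 -6711246/14431603; -6711246/14431603 31541466/14431603]
step 2: x̄ = F·x = [-43148985/14431603, 34552023/14431603]
step 2: P̄ = F·P·Fᵀ + Q = [55623967/14431603 14366760/14431603; 14366760/14431603 415457296/14431603]
step 2: y = z − H·x̄ = [92132611/14431603, -123758138/14431603]
step 2: S = H·P̄·Hᵀ + R = [500074155/14431603 277318915/14431603; 277318915/14431603 1045568368/14431603]
step 2: K = P̄·Hᵀ·S⁻¹ = [6471778597/30901344605 -1414592324/6180268921; -20247292536/30901344605 -1636447456/6180268921]
step 2: x' = x̄ + K·y = [9578753334/30901344605, 14889994753/30901344605]
step 2: P' = (I − K·H)·P̄ = [11776499812/30901344605 -14110614576/30901344605; -14110614576/30901344605 66878555568/30901344605]

step 0: x' = [-2626/6247, 925/6247], P' = [2676/6247 -3312/6247; -3312/6247 14184/6247]
step 1: x' = [14908998/14431603, -1578009/14431603], P' = [5546486/14431603 -6711246/14431603; -6711246/14431603 31541466/14431603]
step 2: x' = [9578753334/30901344605, 14889994753/30901344605], P' = [11776499812/30901344605 -14110614576/30901344605; -14110614576/30901344605 66878555568/30901344605]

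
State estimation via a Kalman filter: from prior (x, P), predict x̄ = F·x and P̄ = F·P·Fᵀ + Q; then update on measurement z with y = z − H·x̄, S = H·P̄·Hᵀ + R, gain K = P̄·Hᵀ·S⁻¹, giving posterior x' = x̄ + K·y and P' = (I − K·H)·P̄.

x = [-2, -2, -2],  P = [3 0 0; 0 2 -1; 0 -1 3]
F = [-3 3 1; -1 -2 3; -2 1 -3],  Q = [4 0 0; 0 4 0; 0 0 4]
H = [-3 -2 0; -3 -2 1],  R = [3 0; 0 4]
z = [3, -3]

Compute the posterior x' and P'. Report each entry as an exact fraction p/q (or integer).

x' = [-120481/18001, 160077/18001, -77880/18001]
P' = [279839/36002 -193728/18001 119561/36002; -193728/18001 279111/18001 -66030/18001; 119561/36002 -66030/18001 221231/36002]

x̄ = F·x = [-2, 0, 8]
P̄ = F·P·Fᵀ + Q = [46 -1 23; -1 54 -34; 23 -34 51]
y = z − H·x̄ = [-3, -17]
S = H·P̄·Hᵀ + R = [621 617; 617 671]
K = P̄·Hᵀ·S⁻¹ = [-21535/36002 13739/36002; 7654/18001 -10767/18001; -31521/36002 31667/36002]
x' = x̄ + K·y = [-120481/18001, 160077/18001, -77880/18001]
P' = (I − K·H)·P̄ = [279839/36002 -193728/18001 119561/36002; -193728/18001 279111/18001 -66030/18001; 119561/36002 -66030/18001 221231/36002]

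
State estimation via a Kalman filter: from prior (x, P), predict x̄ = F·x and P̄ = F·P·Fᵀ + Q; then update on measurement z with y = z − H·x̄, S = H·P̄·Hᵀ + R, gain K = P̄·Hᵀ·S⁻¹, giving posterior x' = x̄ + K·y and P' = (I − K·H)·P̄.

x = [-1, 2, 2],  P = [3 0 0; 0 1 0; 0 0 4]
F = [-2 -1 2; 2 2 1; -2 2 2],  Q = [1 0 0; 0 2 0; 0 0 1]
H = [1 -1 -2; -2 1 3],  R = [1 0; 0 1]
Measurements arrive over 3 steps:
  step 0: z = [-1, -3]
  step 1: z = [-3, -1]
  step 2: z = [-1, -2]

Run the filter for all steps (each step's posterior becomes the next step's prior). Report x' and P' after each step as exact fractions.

step 0: x̄ = F·x = [4, 4, 10]
step 0: P̄ = F·P·Fᵀ + Q = [30 -6 26; -6 22 0; 26 0 33]
step 0: y = z − H·x̄ = [19, -29]
step 0: S = H·P̄·Hᵀ + R = [93 -116; -116 152]
step 0: K = P̄·Hᵀ·S⁻¹ = [-26/17 -37/34; -39/85 -43/340; -157/170 -269/680]
step 0: x' = x̄ + K·y = [13/2, -21/20, 157/40]
step 0: P' = (I − K·H)·P̄ = [316/17 -201/17 543/34; -201/17 2287/170 -4219/340; 543/34 -4219/340 9963/680]
step 1: x̄ = F·x = [-41/10, 593/40, -29/4]
step 1: P̄ = F·P·Fᵀ + Q = [1869/85 -63/10 -389/17; -63/10 2579/40 -135/4; -389/17 -135/4 1881/34]
step 1: y = z − H·x̄ = [57/40, -91/40]
step 1: S = H·P̄·Hᵀ + R = [188963/680 -306489/680; -306489/680 509067/680]
step 1: K = P̄·Hᵀ·S⁻¹ = [1461/3886 14951/221502; -79619/29145 -2785966/1661265; 65897/58290 160597/174870]
step 1: x' = x̄ + K·y = [-411751/110751, 24499273/1661265, -675728/87435]
step 1: P' = (I − K·H)·P̄ = [160519/73834 -380645/110751 30515/11658; -380645/110751 24896456/1661265 -685996/87435; 30515/11658 -685996/87435 816013/174870]
step 2: x̄ = F·x = [-37824407/1661265, 7935728/553755, 1877548/87435]
step 2: P̄ = F·P·Fᵀ + Q = [66522821/1661265 -14960774/553755 -2830174/87435; -14960774/553755 9930587/369170 546256/29145; -2830174/87435 546256/29145 2806379/87435]
step 2: y = z − H·x̄ = [26263430/332253, -209798764/1661265]
step 2: S = H·P̄·Hᵀ + R = [302224307/664506 -465761423/664506; -465761423/664506 3607919023/3322530]
step 2: K = P̄·Hᵀ·S⁻¹ = [-49768921/8626424236 -1654387053/8626424236; -2587033122/2156606059 -1397449251/2156606059; 2639929177/8626424236 3132108533/8626424236]
step 2: x' = x̄ + K·y = [4292952893/4313212118, 2891788088/2156606059, -815805231/4313212118]
step 2: P' = (I − K·H)·P̄ = [14148112541/8626424236 -2672507918/2156606059 12443956567/8626424236; -2672507918/2156606059 13228505786/2156606059 -6656990291/2156606059; 12443956567/8626424236 -6656990291/2156606059 18215994277/8626424236]

step 0: x' = [13/2, -21/20, 157/40], P' = [316/17 -201/17 543/34; -201/17 2287/170 -4219/340; 543/34 -4219/340 9963/680]
step 1: x' = [-411751/110751, 24499273/1661265, -675728/87435], P' = [160519/73834 -380645/110751 30515/11658; -380645/110751 24896456/1661265 -685996/87435; 30515/11658 -685996/87435 816013/174870]
step 2: x' = [4292952893/4313212118, 2891788088/2156606059, -815805231/4313212118], P' = [14148112541/8626424236 -2672507918/2156606059 12443956567/8626424236; -2672507918/2156606059 13228505786/2156606059 -6656990291/2156606059; 12443956567/8626424236 -6656990291/2156606059 18215994277/8626424236]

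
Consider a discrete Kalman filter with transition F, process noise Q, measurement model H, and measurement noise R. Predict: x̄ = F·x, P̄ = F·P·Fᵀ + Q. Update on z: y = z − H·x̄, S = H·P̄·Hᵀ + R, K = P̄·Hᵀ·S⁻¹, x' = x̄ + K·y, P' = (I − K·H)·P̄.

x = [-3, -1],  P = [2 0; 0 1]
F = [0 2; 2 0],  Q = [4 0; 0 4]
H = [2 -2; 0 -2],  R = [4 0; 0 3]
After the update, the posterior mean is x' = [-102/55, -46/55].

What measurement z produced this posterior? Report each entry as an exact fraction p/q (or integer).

z = [-2, 1]

x̄ = F·x = [-2, -6]
P̄ = F·P·Fᵀ + Q = [8 0; 0 12]
S = H·P̄·Hᵀ + R = [84 48; 48 51]
K = P̄·Hᵀ·S⁻¹ = [68/165 -64/165; -2/55 -24/55]
x' − x̄ = [8/55, 284/55] = K·y
y = (KᵀK)⁻¹·Kᵀ·(x' − x̄) = [-10, -11]
z = y + H·x̄ = [-10, -11] + [8, 12] = [-2, 1]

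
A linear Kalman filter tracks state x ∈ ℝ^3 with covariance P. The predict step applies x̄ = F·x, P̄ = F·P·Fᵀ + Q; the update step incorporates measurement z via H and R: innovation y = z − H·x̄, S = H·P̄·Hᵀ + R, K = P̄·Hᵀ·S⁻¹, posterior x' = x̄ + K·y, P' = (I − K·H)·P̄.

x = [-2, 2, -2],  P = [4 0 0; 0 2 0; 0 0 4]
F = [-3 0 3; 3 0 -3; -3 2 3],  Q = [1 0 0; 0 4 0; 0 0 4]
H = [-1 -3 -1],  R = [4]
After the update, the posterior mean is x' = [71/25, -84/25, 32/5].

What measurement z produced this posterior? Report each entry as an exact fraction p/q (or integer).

x̄ = F·x = [0, 0, 4]
P̄ = F·P·Fᵀ + Q = [73 -72 72; -72 76 -72; 72 -72 84]
S = H·P̄·Hᵀ + R = [125]
K = P̄·Hᵀ·S⁻¹ = [71/125; -84/125; 12/25]
x' − x̄ = [71/25, -84/25, 12/5] = K·y
y = (KᵀK)⁻¹·Kᵀ·(x' − x̄) = [5]
z = y + H·x̄ = [5] + [-4] = [1]

z = [1]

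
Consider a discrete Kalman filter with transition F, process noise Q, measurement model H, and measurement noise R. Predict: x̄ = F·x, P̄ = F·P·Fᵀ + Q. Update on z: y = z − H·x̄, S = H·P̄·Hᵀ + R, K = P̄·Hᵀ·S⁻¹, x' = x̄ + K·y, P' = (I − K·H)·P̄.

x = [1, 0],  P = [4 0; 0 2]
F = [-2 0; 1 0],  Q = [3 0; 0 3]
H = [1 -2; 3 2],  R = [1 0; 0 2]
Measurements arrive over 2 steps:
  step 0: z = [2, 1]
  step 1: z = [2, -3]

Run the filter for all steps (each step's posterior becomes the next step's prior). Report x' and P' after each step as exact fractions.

step 0: x̄ = F·x = [-2, 1]
step 0: P̄ = F·P·Fᵀ + Q = [19 -8; -8 7]
step 0: y = z − H·x̄ = [6, 5]
step 0: S = H·P̄·Hᵀ + R = [80 61; 61 105]
step 0: K = P̄·Hᵀ·S⁻¹ = [1174/4679 1145/4679; -1700/4679 542/4679]
step 0: x' = x̄ + K·y = [3411/4679, -2811/4679]
step 0: P' = (I − K·H)·P̄ = [866/4679 -154/4679; -154/4679 773/4679]
step 1: x̄ = F·x = [-6822/4679, 3411/4679]
step 1: P̄ = F·P·Fᵀ + Q = [17501/4679 -1732/4679; -1732/4679 14903/4679]
step 1: y = z − H·x̄ = [23002/4679, -393/4679]
step 1: S = H·P̄·Hᵀ + R = [88720/4679 -181/4679; -181/4679 205695/4679]
step 1: K = P̄·Hᵀ·S⁻¹ = [923546/3900241 930655/3900241; -1385500/3900241 465418/3900241]
step 1: x' = x̄ + K·y = [-1224575/3900241, -4006937/3900241]
step 1: P' = (I − K·H)·P̄ = [696214/3900241 -113666/3900241; -113666/3900241 635917/3900241]

step 0: x' = [3411/4679, -2811/4679], P' = [866/4679 -154/4679; -154/4679 773/4679]
step 1: x' = [-1224575/3900241, -4006937/3900241], P' = [696214/3900241 -113666/3900241; -113666/3900241 635917/3900241]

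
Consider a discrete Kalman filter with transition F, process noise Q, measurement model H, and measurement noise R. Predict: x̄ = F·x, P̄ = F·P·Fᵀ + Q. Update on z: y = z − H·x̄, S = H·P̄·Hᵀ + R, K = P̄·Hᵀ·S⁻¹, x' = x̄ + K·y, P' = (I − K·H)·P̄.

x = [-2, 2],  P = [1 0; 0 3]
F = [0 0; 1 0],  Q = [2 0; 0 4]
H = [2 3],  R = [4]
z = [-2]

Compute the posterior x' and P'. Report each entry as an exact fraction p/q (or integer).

x̄ = F·x = [0, -2]
P̄ = F·P·Fᵀ + Q = [2 0; 0 5]
y = z − H·x̄ = [4]
S = H·P̄·Hᵀ + R = [57]
K = P̄·Hᵀ·S⁻¹ = [4/57; 5/19]
x' = x̄ + K·y = [16/57, -18/19]
P' = (I − K·H)·P̄ = [98/57 -20/19; -20/19 20/19]

x' = [16/57, -18/19]
P' = [98/57 -20/19; -20/19 20/19]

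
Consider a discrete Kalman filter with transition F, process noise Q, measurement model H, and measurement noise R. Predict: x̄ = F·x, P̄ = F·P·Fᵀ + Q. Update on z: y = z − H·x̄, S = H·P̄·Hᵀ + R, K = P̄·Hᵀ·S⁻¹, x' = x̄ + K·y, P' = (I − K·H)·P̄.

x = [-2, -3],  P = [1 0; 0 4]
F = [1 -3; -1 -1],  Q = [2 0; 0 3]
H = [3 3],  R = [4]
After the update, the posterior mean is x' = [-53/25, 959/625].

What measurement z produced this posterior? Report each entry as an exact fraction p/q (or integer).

z = [-2]

x̄ = F·x = [7, 5]
P̄ = F·P·Fᵀ + Q = [39 11; 11 8]
S = H·P̄·Hᵀ + R = [625]
K = P̄·Hᵀ·S⁻¹ = [6/25; 57/625]
x' − x̄ = [-228/25, -2166/625] = K·y
y = (KᵀK)⁻¹·Kᵀ·(x' − x̄) = [-38]
z = y + H·x̄ = [-38] + [36] = [-2]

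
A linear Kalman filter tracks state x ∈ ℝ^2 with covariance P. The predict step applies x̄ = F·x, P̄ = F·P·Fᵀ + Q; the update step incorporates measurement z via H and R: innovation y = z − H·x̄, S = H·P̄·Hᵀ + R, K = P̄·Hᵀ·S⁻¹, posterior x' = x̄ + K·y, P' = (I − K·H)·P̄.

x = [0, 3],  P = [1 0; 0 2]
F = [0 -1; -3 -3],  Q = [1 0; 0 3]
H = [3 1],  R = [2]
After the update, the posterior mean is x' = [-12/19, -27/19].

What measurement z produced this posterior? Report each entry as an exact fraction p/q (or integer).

x̄ = F·x = [-3, -9]
P̄ = F·P·Fᵀ + Q = [3 6; 6 30]
S = H·P̄·Hᵀ + R = [95]
K = P̄·Hᵀ·S⁻¹ = [3/19; 48/95]
x' − x̄ = [45/19, 144/19] = K·y
y = (KᵀK)⁻¹·Kᵀ·(x' − x̄) = [15]
z = y + H·x̄ = [15] + [-18] = [-3]

z = [-3]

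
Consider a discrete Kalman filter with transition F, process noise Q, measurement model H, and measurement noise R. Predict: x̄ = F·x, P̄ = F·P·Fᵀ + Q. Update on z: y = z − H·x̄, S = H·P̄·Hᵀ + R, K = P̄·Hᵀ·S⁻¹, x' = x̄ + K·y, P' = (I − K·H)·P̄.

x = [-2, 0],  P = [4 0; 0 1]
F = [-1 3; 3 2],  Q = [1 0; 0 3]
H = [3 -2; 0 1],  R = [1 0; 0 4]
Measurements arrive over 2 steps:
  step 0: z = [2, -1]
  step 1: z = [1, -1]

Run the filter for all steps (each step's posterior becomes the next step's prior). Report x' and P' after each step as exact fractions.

step 0: x̄ = F·x = [2, -6]
step 0: P̄ = F·P·Fᵀ + Q = [14 -6; -6 43]
step 0: y = z − H·x̄ = [-16, 5]
step 0: S = H·P̄·Hᵀ + R = [371 -104; -104 47]
step 0: K = P̄·Hᵀ·S⁻¹ = [638/2207 1130/2207; -416/6621 5137/6621]
step 0: x' = x̄ + K·y = [-144/2207, -7385/6621]
step 0: P' = (I − K·H)·P̄ = [3226/2207 4520/2207; 4520/2207 20548/6621]
step 1: x̄ = F·x = [-7241/2207, -16066/6621]
step 1: P̄ = F·P·Fᵀ + Q = [39957/2207 63058/2207; 63058/2207 351877/6621]
step 1: y = z − H·x̄ = [39658/6621, 9445/6621]
step 1: S = H·P̄·Hᵀ + R = [222880/6621 -136232/6621; -136232/6621 378361/6621]
step 1: K = P̄·Hᵀ·S⁻¹ = [2821773/9933536 747825/1241692; -17029/310423 282563/310423]
step 1: x' = x̄ + K·y = [-3577607/4966768, -452165/310423]
step 1: P' = (I − K·H)·P̄ = [16894191/9933536 747825/310423; 747825/310423 1130252/310423]

step 0: x' = [-144/2207, -7385/6621], P' = [3226/2207 4520/2207; 4520/2207 20548/6621]
step 1: x' = [-3577607/4966768, -452165/310423], P' = [16894191/9933536 747825/310423; 747825/310423 1130252/310423]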